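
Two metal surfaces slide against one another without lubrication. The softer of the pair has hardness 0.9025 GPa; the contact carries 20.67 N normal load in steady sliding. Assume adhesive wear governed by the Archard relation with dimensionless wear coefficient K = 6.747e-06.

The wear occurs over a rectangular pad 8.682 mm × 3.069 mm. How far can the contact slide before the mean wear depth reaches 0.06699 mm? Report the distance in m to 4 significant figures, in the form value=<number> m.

The intermediates are printed rounded, and the computation keeps exact precision — a lone final rounding: 4 significant figures.
Hardness H = 0.9025 GPa = 9.025e+08 Pa.
Pad sides 8.682 mm × 3.069 mm = 0.008682 m × 0.003069 m. Contact area A = 0.008682 m × 0.003069 m = 2.665e-05 m².
Depth limit h_lim = 0.06699 mm = 6.699e-05 m.
Working in SI base units: W = 20.67 N, H = 9.025e+08 Pa, K = 6.747e-06.
Permissible volume V_lim = h_lim·A = 6.699e-05 · 2.665e-05 = 1.785e-09 m³.
Thus life L = V_lim·H/(K·W) = 1.785e-09 · 9.025e+08 / (6.747e-06 · 20.67) = 1.155e+04 m.

value=1.155e+04 m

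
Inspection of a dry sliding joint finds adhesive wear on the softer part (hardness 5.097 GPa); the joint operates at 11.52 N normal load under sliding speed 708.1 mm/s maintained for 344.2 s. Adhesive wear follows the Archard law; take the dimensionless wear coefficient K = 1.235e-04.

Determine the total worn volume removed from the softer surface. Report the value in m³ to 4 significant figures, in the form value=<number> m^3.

Quoted intermediates are rounded. All working math maintains full float precision; rounded once at the end: four significant digits.
Convert: Sliding speed v = 708.1 mm/s = 0.7081 m/s. Sliding distance L = v·t = 0.7081 m/s × 344.2 s = 243.7 m.
Convert: Hardness H = 5.097 GPa = 5.097e+09 Pa.
As SI base values: W = 11.52 N, H = 5.097e+09 Pa, K = 1.235e-04.
The Archard volume V = K·W·L/H = 1.235e-04 · 11.52 · 243.7 / 5.097e+09 = 6.803e-11 m³.

value=6.803e-11 m^3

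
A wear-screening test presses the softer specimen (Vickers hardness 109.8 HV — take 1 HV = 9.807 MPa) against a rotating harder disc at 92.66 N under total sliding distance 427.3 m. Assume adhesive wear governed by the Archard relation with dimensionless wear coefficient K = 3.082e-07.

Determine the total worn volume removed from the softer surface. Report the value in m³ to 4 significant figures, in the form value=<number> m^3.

value=1.133e-11 m^3

All working math runs at exact precision — shown intermediates are rounded — a single final rounding, at 4 significant figures.
Convert: Hardness H = 109.8 HV × 9.807 MPa/HV = 1077 MPa = 1.077e+09 Pa.
In SI base units: W = 92.66 N, H = 1.077e+09 Pa, K = 3.082e-07.
Wear volume V = K·W·L/H = 3.082e-07 · 92.66 · 427.3 / 1.077e+09 = 1.133e-11 m³.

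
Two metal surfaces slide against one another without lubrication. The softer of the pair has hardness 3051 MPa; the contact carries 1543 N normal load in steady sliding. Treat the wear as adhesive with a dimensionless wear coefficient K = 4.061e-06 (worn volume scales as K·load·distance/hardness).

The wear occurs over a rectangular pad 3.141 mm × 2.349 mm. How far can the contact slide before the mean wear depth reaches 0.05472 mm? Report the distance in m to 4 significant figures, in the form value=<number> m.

value=196.6 m

Displayed values are rounded. The algebra carries full precision; a single final rounding, at four significant figures.
Hardness H = 3051 MPa = 3.051e+09 Pa.
Pad sides 3.141 mm × 2.349 mm = 0.003141 m × 0.002349 m. Contact area A = 0.003141 m × 0.002349 m = 7.378e-06 m².
Depth limit h_lim = 0.05472 mm = 5.472e-05 m.
Collected in SI base units: W = 1543 N, H = 3.051e+09 Pa, K = 4.061e-06.
Limit volume V_lim = h_lim·A = 5.472e-05 · 7.378e-06 = 4.037e-10 m³.
So the life L = V_lim·H/(K·W) = 4.037e-10 · 3.051e+09 / (4.061e-06 · 1543) = 196.6 m.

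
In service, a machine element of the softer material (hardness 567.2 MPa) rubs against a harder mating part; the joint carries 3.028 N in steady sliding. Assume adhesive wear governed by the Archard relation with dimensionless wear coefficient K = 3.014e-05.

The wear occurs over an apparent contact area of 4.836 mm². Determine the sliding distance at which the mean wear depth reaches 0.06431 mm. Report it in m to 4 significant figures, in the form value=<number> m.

value=1933 m

All working math runs at exact precision. The intermediates are printed rounded; rounded just once to 4 significant figures.
Hardness H = 567.2 MPa = 5.672e+08 Pa.
Contact area A = 4.836 mm² = 4.836e-06 m².
Depth limit h_lim = 0.06431 mm = 6.431e-05 m.
As SI base values: W = 3.028 N, H = 5.672e+08 Pa, K = 3.014e-05.
Wearable volume V_lim = h_lim·A = 6.431e-05 · 4.836e-06 = 3.110e-10 m³.
Inverting, life L = V_lim·H/(K·W) = 3.110e-10 · 5.672e+08 / (3.014e-05 · 3.028) = 1933 m.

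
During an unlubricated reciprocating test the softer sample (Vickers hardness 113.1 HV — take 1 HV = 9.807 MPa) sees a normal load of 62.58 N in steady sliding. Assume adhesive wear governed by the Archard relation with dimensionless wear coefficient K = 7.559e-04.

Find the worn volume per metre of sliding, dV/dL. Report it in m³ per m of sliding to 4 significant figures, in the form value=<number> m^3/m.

The intermediates are displayed rounded — all working math maintains full precision. Rounded just once: 4 significant digits.
Convert: Hardness H = 113.1 HV × 9.807 MPa/HV = 1109 MPa = 1.109e+09 Pa.
As SI base values: W = 62.58 N, H = 1.109e+09 Pa, K = 7.559e-04.
Wear rate dV/dL = K·W/H — distance-free: 7.559e-04 · 62.58 / 1.109e+09 = 4.265e-11 m³/m.

value=4.265e-11 m^3/m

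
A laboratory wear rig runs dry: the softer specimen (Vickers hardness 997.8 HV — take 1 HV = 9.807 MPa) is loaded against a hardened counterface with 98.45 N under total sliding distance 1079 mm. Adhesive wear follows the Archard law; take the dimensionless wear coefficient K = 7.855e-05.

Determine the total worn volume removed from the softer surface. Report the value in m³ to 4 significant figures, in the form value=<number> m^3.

The computation carries full float precision — intermediates are printed rounded — rounded just once: four significant figures.
Distance covered L = 1079 mm = 1.079 m.
Hardness H = 997.8 HV × 9.807 MPa/HV = 9785 MPa = 9.785e+09 Pa.
Restated in SI base units: W = 98.45 N, H = 9.785e+09 Pa, K = 7.855e-05.
The Archard volume V = K·W·L/H = 7.855e-05 · 98.45 · 1.079 / 9.785e+09 = 8.527e-13 m³.

value=8.527e-13 m^3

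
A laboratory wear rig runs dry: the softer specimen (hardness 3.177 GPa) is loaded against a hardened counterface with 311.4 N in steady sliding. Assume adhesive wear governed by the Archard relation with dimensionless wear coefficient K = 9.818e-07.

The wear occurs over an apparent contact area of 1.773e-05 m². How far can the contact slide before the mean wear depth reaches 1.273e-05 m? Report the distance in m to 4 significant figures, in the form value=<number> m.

The computation holds exact precision. Shown intermediates are rounded. Rounded once at the end, at four significant digits.
Convert: Hardness H = 3.177 GPa = 3.177e+09 Pa.
In SI base units: W = 311.4 N, H = 3.177e+09 Pa, K = 9.818e-07.
Permissible volume V_lim = h_lim·A = 1.273e-05 · 1.773e-05 = 2.257e-10 m³.
Inverting, life L = V_lim·H/(K·W) = 2.257e-10 · 3.177e+09 / (9.818e-07 · 311.4) = 2345 m.

value=2345 m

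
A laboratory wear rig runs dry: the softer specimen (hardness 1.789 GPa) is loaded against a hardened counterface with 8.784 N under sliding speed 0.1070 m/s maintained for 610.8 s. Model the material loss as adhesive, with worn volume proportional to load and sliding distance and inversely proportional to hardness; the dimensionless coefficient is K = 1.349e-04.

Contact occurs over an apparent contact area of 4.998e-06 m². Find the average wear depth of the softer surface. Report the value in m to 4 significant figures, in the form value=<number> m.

value=8.661e-06 m

The computation carries full precision; the intermediates are printed rounded — one final rounding, at 4 significant figures.
Distance covered L = v·t = 0.1070 m/s × 610.8 s = 65.36 m.
Hardness H = 1.789 GPa = 1.789e+09 Pa.
In SI base units, W = 8.784 N, H = 1.789e+09 Pa, K = 1.349e-04.
Archard relation: V = K·W·L/H = 1.349e-04 · 8.784 · 65.36 / 1.789e+09 = 4.329e-11 m³.
Depth h = V/A = 4.329e-11 / 4.998e-06 = 8.661e-06 m.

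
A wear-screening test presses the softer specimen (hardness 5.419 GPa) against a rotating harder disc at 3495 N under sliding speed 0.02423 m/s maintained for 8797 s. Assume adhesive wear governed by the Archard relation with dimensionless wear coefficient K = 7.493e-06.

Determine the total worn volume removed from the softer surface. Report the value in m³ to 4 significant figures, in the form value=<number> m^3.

All working math holds exact precision; intermediate values appear rounded; one last rounding: 4 significant figures.
Distance covered L = v·t = 0.02423 m/s × 8797 s = 213.2 m.
Hardness H = 5.419 GPa = 5.419e+09 Pa.
SI base units throughout: W = 3495 N, H = 5.419e+09 Pa, K = 7.493e-06.
By Archard's law, V = K·W·L/H = 7.493e-06 · 3495 · 213.2 / 5.419e+09 = 1.030e-09 m³.

value=1.030e-09 m^3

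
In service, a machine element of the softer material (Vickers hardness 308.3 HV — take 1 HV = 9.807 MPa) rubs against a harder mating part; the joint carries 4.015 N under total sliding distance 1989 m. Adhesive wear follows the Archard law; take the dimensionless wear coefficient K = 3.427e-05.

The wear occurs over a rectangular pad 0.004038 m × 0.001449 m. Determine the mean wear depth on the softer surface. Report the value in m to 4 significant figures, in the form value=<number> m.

All arithmetic holds full float precision — printed values are rounded; rounded once at the end to four significant digits.
Convert: Hardness H = 308.3 HV × 9.807 MPa/HV = 3023 MPa = 3.023e+09 Pa.
Convert: Contact area A = 0.004038 m × 0.001449 m = 5.851e-06 m².
SI base units throughout: W = 4.015 N, H = 3.023e+09 Pa, K = 3.427e-05.
The Archard volume V = K·W·L/H = 3.427e-05 · 4.015 · 1989 / 3.023e+09 = 9.052e-11 m³.
Average depth h = V/A = 9.052e-11 / 5.851e-06 = 1.547e-05 m.

value=1.547e-05 m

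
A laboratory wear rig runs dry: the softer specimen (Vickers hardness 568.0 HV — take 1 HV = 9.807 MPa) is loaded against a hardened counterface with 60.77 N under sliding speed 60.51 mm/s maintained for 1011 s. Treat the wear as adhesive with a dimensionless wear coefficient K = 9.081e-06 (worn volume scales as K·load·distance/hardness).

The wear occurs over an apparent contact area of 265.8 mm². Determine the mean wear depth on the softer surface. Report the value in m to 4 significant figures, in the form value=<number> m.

value=2.280e-08 m

The computation keeps full precision. Intermediate values are displayed rounded — one final rounding, at 4 significant figures.
Convert: Sliding speed v = 60.51 mm/s = 0.06051 m/s. Distance L = v·t = 0.06051 m/s × 1011 s = 61.18 m.
Convert: Hardness H = 568.0 HV × 9.807 MPa/HV = 5570 MPa = 5.570e+09 Pa.
Convert: Contact area A = 265.8 mm² = 2.658e-04 m².
Working in SI base units: W = 60.77 N, H = 5.570e+09 Pa, K = 9.081e-06.
Worn volume V = K·W·L/H = 9.081e-06 · 60.77 · 61.18 / 5.570e+09 = 6.061e-12 m³.
Wear depth h = V/A = 6.061e-12 / 2.658e-04 = 2.280e-08 m.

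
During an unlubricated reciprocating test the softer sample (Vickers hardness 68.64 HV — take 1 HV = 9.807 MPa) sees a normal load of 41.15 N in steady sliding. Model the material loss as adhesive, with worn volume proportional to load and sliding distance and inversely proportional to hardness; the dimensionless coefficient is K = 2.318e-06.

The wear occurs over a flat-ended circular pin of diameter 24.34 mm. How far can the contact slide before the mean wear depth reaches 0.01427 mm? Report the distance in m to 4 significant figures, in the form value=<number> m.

value=4.686e+04 m

The intermediates are displayed rounded; every step carries full float precision. Rounded just once, at 4 significant figures.
Hardness H = 68.64 HV × 9.807 MPa/HV = 673.2 MPa = 6.732e+08 Pa.
Pin diameter d = 24.34 mm = 0.02434 m. Contact area A = π·d²/4 = π·(0.02434 m)²/4 = 4.653e-04 m².
Depth limit h_lim = 0.01427 mm = 1.427e-05 m.
Collected in SI base units: W = 41.15 N, H = 6.732e+08 Pa, K = 2.318e-06.
Limit volume V_lim = h_lim·A = 1.427e-05 · 4.653e-04 = 6.640e-09 m³.
So the life L = V_lim·H/(K·W) = 6.640e-09 · 6.732e+08 / (2.318e-06 · 41.15) = 4.686e+04 m.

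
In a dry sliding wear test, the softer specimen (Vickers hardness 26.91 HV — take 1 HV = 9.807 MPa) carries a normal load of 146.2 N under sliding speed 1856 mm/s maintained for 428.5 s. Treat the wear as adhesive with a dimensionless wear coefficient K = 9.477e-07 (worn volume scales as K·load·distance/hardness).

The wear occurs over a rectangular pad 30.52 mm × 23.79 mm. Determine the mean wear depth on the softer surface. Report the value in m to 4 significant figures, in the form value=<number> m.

All arithmetic runs at full precision — quoted intermediates are rounded, and rounded just once, at 4 significant digits.
Sliding speed v = 1856 mm/s = 1.856 m/s. Distance L = v·t = 1.856 m/s × 428.5 s = 795.3 m.
Hardness H = 26.91 HV × 9.807 MPa/HV = 263.9 MPa = 2.639e+08 Pa.
Pad sides 30.52 mm × 23.79 mm = 0.03052 m × 0.02379 m. Contact area A = 0.03052 m × 0.02379 m = 7.261e-04 m².
Collected in SI base units: W = 146.2 N, H = 2.639e+08 Pa, K = 9.477e-07.
Wear volume V = K·W·L/H = 9.477e-07 · 146.2 · 795.3 / 2.639e+08 = 4.175e-10 m³.
Mean wear depth h = V/A = 4.175e-10 / 7.261e-04 = 5.751e-07 m.

value=5.751e-07 m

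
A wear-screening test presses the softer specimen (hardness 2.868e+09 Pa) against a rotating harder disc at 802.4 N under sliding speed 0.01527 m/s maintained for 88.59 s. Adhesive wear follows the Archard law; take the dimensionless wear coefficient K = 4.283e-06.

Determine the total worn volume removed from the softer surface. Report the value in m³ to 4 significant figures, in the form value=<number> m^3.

value=1.621e-12 m^3

The intermediates are displayed rounded — the algebra keeps full precision — one last rounding to four significant figures.
Sliding distance L = v·t = 0.01527 m/s × 88.59 s = 1.353 m.
In SI base units, W = 802.4 N, H = 2.868e+09 Pa, K = 4.283e-06.
By Archard's law, V = K·W·L/H = 4.283e-06 · 802.4 · 1.353 / 2.868e+09 = 1.621e-12 m³.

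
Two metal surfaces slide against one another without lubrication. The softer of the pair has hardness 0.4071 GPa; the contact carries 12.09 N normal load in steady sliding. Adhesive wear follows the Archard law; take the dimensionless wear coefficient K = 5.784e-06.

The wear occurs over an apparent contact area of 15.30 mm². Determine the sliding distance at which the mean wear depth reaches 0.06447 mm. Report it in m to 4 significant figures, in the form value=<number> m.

value=5742 m

The intermediates are printed rounded — the algebra maintains full precision, and one last rounding, at 4 significant figures.
Convert: Hardness H = 0.4071 GPa = 4.071e+08 Pa.
Convert: Contact area A = 15.30 mm² = 1.530e-05 m².
Convert: Depth limit h_lim = 0.06447 mm = 6.447e-05 m.
In SI base units, W = 12.09 N, H = 4.071e+08 Pa, K = 5.784e-06.
Volume at the limit: V_lim = h_lim·A = 6.447e-05 · 1.530e-05 = 9.864e-10 m³.
Thus life L = V_lim·H/(K·W) = 9.864e-10 · 4.071e+08 / (5.784e-06 · 12.09) = 5742 m.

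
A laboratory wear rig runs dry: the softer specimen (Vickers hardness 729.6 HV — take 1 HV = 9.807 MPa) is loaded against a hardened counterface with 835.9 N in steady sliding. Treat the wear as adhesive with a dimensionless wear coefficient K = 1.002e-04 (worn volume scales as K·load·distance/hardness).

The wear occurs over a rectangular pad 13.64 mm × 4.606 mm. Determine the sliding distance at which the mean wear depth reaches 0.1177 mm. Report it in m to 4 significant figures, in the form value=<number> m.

value=631.7 m

Every step maintains full precision — shown intermediates are rounded — rounded once at the end: four significant digits.
Convert: Hardness H = 729.6 HV × 9.807 MPa/HV = 7155 MPa = 7.155e+09 Pa.
Convert: Pad sides 13.64 mm × 4.606 mm = 0.01364 m × 0.004606 m. Contact area A = 0.01364 m × 0.004606 m = 6.283e-05 m².
Convert: Depth limit h_lim = 0.1177 mm = 1.177e-04 m.
Expressed in SI base units: W = 835.9 N, H = 7.155e+09 Pa, K = 1.002e-04.
Allowed volume V_lim = h_lim·A = 1.177e-04 · 6.283e-05 = 7.395e-09 m³.
Life L = V_lim·H/(K·W) = 7.395e-09 · 7.155e+09 / (1.002e-04 · 835.9) = 631.7 m.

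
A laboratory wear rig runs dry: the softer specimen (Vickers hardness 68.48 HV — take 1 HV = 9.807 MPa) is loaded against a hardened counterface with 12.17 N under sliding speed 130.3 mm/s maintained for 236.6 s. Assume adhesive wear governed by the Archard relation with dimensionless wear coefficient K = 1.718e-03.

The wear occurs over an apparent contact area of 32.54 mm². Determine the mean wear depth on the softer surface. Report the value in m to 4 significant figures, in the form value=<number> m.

The intermediates appear rounded — all working math holds full precision, and one final rounding: four significant digits.
Sliding speed v = 130.3 mm/s = 0.1303 m/s. Sliding distance L = v·t = 0.1303 m/s × 236.6 s = 30.83 m.
Hardness H = 68.48 HV × 9.807 MPa/HV = 671.6 MPa = 6.716e+08 Pa.
Contact area A = 32.54 mm² = 3.254e-05 m².
In SI base units, W = 12.17 N, H = 6.716e+08 Pa, K = 1.718e-03.
Archard volume V = K·W·L/H = 1.718e-03 · 12.17 · 30.83 / 6.716e+08 = 9.598e-10 m³.
Wear depth h = V/A = 9.598e-10 / 3.254e-05 = 2.950e-05 m.

value=2.950e-05 m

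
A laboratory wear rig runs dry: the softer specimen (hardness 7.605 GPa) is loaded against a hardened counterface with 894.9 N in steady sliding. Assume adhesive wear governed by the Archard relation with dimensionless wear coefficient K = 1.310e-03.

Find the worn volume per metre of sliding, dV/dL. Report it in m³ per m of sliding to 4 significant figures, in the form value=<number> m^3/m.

The algebra keeps exact precision — the intermediates are shown rounded. Rounded once at the end, at 4 significant figures.
Convert: Hardness H = 7.605 GPa = 7.605e+09 Pa.
As SI base values: W = 894.9 N, H = 7.605e+09 Pa, K = 1.310e-03.
Wear rate dV/dL = K·W/H, so: 1.310e-03 · 894.9 / 7.605e+09 = 1.542e-10 m³/m.

value=1.542e-10 m^3/m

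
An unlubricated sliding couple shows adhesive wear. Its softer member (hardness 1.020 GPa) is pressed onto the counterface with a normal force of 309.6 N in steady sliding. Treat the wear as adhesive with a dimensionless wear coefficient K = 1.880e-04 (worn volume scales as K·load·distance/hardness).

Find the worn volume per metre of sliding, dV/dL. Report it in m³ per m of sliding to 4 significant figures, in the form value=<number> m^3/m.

value=5.706e-11 m^3/m

Intermediate values appear rounded. All arithmetic carries full float precision — one last rounding, at 4 significant digits.
Hardness H = 1.020 GPa = 1.020e+09 Pa.
As SI base values: W = 309.6 N, H = 1.020e+09 Pa, K = 1.880e-04.
The wear rate dV/dL = K·W/H, so: 1.880e-04 · 309.6 / 1.020e+09 = 5.706e-11 m³/m.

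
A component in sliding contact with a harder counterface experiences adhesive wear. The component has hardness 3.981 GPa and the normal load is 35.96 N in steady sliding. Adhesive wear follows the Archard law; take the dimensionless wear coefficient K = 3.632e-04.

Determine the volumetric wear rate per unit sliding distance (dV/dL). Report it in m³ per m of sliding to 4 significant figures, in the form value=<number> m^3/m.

All arithmetic runs at full precision; intermediates are displayed rounded — one last rounding to 4 significant figures.
Hardness H = 3.981 GPa = 3.981e+09 Pa.
SI base units throughout: W = 35.96 N, H = 3.981e+09 Pa, K = 3.632e-04.
Volumetric rate dV/dL = K·W/H — distance-free: 3.632e-04 · 35.96 / 3.981e+09 = 3.281e-12 m³/m.

value=3.281e-12 m^3/m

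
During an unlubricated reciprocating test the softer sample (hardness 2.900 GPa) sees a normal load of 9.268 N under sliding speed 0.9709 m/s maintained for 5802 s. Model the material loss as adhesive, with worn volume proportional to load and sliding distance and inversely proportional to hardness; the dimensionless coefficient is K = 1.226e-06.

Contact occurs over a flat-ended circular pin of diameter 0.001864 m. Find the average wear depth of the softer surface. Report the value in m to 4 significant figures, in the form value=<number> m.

Every step runs at full precision — the intermediates appear rounded — a single final rounding: 4 significant digits.
The distance L = v·t = 0.9709 m/s × 5802 s = 5633 m.
Hardness H = 2.900 GPa = 2.900e+09 Pa.
Contact area A = π·d²/4 = π·(0.001864 m)²/4 = 2.729e-06 m².
Expressed in SI base units: W = 9.268 N, H = 2.900e+09 Pa, K = 1.226e-06.
Volume removed: V = K·W·L/H = 1.226e-06 · 9.268 · 5633 / 2.900e+09 = 2.207e-11 m³.
Mean wear depth h = V/A = 2.207e-11 / 2.729e-06 = 8.088e-06 m.

value=8.088e-06 m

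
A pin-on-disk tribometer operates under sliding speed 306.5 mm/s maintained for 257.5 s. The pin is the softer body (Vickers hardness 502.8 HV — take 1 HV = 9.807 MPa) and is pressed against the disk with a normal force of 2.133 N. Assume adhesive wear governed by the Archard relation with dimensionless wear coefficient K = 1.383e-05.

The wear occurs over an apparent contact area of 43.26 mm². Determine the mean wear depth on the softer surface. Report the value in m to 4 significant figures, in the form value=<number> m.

Intermediate values are displayed rounded; all working math keeps full float precision. Rounded once at the end: 4 significant figures.
Convert: Sliding speed v = 306.5 mm/s = 0.3065 m/s. Distance covered L = v·t = 0.3065 m/s × 257.5 s = 78.92 m.
Convert: Hardness H = 502.8 HV × 9.807 MPa/HV = 4931 MPa = 4.931e+09 Pa.
Convert: Contact area A = 43.26 mm² = 4.326e-05 m².
In SI base units, W = 2.133 N, H = 4.931e+09 Pa, K = 1.383e-05.
The Archard volume V = K·W·L/H = 1.383e-05 · 2.133 · 78.92 / 4.931e+09 = 4.722e-13 m³.
Depth of wear h = V/A = 4.722e-13 / 4.326e-05 = 1.091e-08 m.

value=1.091e-08 m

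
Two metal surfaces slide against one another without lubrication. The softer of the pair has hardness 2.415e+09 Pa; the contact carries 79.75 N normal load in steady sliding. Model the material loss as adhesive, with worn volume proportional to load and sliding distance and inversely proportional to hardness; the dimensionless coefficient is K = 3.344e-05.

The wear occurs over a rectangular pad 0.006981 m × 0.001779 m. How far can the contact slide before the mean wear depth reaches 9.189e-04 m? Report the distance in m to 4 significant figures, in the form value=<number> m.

The computation holds full precision; intermediate values are shown rounded — one last rounding: four significant figures.
Contact area A = 0.006981 m × 0.001779 m = 1.242e-05 m².
Working in SI base units: W = 79.75 N, H = 2.415e+09 Pa, K = 3.344e-05.
Wearable volume V_lim = h_lim·A = 9.189e-04 · 1.242e-05 = 1.141e-08 m³.
Inverting, life L = V_lim·H/(K·W) = 1.141e-08 · 2.415e+09 / (3.344e-05 · 79.75) = 1.033e+04 m.

value=1.033e+04 m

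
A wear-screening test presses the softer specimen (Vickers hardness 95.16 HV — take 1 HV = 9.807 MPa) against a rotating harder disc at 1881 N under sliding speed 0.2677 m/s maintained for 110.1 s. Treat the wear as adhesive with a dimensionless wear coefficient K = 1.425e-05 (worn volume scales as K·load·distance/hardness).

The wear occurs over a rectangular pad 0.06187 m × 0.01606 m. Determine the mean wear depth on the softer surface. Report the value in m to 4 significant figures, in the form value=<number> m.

value=8.520e-07 m

Each operation maintains exact precision. Intermediate values are printed rounded; rounded just once: four significant digits.
Sliding distance L = v·t = 0.2677 m/s × 110.1 s = 29.47 m.
Hardness H = 95.16 HV × 9.807 MPa/HV = 933.2 MPa = 9.332e+08 Pa.
Contact area A = 0.06187 m × 0.01606 m = 9.936e-04 m².
Restated in SI base units: W = 1881 N, H = 9.332e+08 Pa, K = 1.425e-05.
Wear volume V = K·W·L/H = 1.425e-05 · 1881 · 29.47 / 9.332e+08 = 8.465e-10 m³.
Wear depth h = V/A = 8.465e-10 / 9.936e-04 = 8.520e-07 m.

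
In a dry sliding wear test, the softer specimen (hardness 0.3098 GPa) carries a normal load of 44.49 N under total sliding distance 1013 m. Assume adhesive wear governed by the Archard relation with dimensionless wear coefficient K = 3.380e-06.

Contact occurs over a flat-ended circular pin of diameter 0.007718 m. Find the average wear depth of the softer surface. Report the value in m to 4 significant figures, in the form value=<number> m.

value=1.051e-05 m

Intermediates are printed rounded, and all working math carries full precision. Rounded once at the end, at 4 significant digits.
Convert: Hardness H = 0.3098 GPa = 3.098e+08 Pa.
Convert: Contact area A = π·d²/4 = π·(0.007718 m)²/4 = 4.678e-05 m².
Collected in SI base units: W = 44.49 N, H = 3.098e+08 Pa, K = 3.380e-06.
Wear volume V = K·W·L/H = 3.380e-06 · 44.49 · 1013 / 3.098e+08 = 4.917e-10 m³.
Wear depth h = V/A = 4.917e-10 / 4.678e-05 = 1.051e-05 m.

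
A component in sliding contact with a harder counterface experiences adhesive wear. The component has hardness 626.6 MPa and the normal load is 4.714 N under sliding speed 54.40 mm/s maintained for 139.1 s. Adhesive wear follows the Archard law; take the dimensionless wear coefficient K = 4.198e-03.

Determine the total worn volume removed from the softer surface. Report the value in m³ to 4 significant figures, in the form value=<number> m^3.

value=2.390e-10 m^3

The computation keeps full float precision — the intermediates appear rounded, and one last rounding to four significant figures.
Sliding speed v = 54.40 mm/s = 0.05440 m/s. Distance covered L = v·t = 0.05440 m/s × 139.1 s = 7.567 m.
Hardness H = 626.6 MPa = 6.266e+08 Pa.
Restated in SI base units: W = 4.714 N, H = 6.266e+08 Pa, K = 4.198e-03.
Worn volume V = K·W·L/H = 4.198e-03 · 4.714 · 7.567 / 6.266e+08 = 2.390e-10 m³.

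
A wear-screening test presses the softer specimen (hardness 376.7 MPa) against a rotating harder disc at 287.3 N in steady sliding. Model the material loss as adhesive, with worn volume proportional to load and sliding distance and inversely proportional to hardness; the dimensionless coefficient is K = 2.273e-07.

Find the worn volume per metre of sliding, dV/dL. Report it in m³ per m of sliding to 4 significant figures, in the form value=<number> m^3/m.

All working math holds full precision; the intermediates appear rounded — a single final rounding to four significant digits.
Convert: Hardness H = 376.7 MPa = 3.767e+08 Pa.
Working in SI base units: W = 287.3 N, H = 3.767e+08 Pa, K = 2.273e-07.
Rate of wear dV/dL = K·W/H, per unit distance: 2.273e-07 · 287.3 / 3.767e+08 = 1.734e-13 m³/m.

value=1.734e-13 m^3/m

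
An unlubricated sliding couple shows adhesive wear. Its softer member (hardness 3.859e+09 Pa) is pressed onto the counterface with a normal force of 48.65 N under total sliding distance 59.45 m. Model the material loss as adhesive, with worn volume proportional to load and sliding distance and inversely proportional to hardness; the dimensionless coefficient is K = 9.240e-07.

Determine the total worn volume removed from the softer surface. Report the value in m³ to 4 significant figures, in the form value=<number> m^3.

Every step keeps full precision, and intermediates are printed rounded, and one final rounding to 4 significant figures.
Collected in SI base units: W = 48.65 N, H = 3.859e+09 Pa, K = 9.240e-07.
Apply Archard: V = K·W·L/H = 9.240e-07 · 48.65 · 59.45 / 3.859e+09 = 6.925e-13 m³.

value=6.925e-13 m^3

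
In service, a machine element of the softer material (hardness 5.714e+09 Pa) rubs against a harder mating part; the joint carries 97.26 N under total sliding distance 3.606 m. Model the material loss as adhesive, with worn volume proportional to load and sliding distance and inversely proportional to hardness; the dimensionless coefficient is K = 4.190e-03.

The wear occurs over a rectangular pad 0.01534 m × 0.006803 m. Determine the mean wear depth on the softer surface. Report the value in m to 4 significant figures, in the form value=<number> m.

value=2.464e-06 m

Every step carries exact precision — the intermediates are displayed rounded — one final rounding to 4 significant figures.
Convert: Contact area A = 0.01534 m × 0.006803 m = 1.044e-04 m².
Restated in SI base units: W = 97.26 N, H = 5.714e+09 Pa, K = 4.190e-03.
The Archard volume V = K·W·L/H = 4.190e-03 · 97.26 · 3.606 / 5.714e+09 = 2.572e-10 m³.
Mean depth h = V/A = 2.572e-10 / 1.044e-04 = 2.464e-06 m.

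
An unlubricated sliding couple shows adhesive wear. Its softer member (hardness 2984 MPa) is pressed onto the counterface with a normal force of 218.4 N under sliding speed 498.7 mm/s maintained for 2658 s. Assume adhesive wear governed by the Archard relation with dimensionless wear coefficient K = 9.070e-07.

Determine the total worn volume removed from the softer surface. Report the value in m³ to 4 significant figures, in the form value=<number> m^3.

The intermediates are printed rounded, and the computation keeps full float precision, and one last rounding: four significant figures.
Sliding speed v = 498.7 mm/s = 0.4987 m/s. Distance covered L = v·t = 0.4987 m/s × 2658 s = 1326 m.
Hardness H = 2984 MPa = 2.984e+09 Pa.
In SI base units, W = 218.4 N, H = 2.984e+09 Pa, K = 9.070e-07.
Apply Archard: V = K·W·L/H = 9.070e-07 · 218.4 · 1326 / 2.984e+09 = 8.799e-11 m³.

value=8.799e-11 m^3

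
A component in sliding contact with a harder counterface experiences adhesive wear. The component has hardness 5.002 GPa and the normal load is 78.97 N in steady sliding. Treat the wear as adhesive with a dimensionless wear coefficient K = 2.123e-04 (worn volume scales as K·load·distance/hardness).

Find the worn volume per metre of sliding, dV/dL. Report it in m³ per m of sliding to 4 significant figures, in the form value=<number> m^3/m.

value=3.352e-12 m^3/m

Shown intermediates are rounded; every step holds exact precision; rounded once at the end to four significant figures.
Convert: Hardness H = 5.002 GPa = 5.002e+09 Pa.
Expressed in SI base units: W = 78.97 N, H = 5.002e+09 Pa, K = 2.123e-04.
The wear rate dV/dL = K·W/H, per unit distance: 2.123e-04 · 78.97 / 5.002e+09 = 3.352e-12 m³/m.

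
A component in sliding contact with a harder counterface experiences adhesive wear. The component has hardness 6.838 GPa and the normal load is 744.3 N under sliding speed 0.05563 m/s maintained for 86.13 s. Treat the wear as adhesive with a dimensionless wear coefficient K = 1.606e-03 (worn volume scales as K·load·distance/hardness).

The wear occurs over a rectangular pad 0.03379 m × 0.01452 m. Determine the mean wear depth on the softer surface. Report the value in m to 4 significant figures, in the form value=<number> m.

Every step runs at exact precision, and quoted intermediates are rounded, and rounded once at the end: 4 significant figures.
Convert: Sliding distance L = v·t = 0.05563 m/s × 86.13 s = 4.791 m.
Convert: Hardness H = 6.838 GPa = 6.838e+09 Pa.
Convert: Contact area A = 0.03379 m × 0.01452 m = 4.906e-04 m².
Expressed in SI base units: W = 744.3 N, H = 6.838e+09 Pa, K = 1.606e-03.
Archard volume V = K·W·L/H = 1.606e-03 · 744.3 · 4.791 / 6.838e+09 = 8.376e-10 m³.
Average depth h = V/A = 8.376e-10 / 4.906e-04 = 1.707e-06 m.

value=1.707e-06 m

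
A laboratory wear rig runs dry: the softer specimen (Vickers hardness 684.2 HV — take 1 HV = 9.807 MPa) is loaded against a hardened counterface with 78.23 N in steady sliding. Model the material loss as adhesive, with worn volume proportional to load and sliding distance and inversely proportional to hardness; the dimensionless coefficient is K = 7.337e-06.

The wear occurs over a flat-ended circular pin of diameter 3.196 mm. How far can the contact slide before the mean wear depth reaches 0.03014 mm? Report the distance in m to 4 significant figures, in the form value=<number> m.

value=2827 m

The intermediates are printed rounded, and each operation keeps full precision; rounded just once: four significant digits.
Convert: Hardness H = 684.2 HV × 9.807 MPa/HV = 6710 MPa = 6.710e+09 Pa.
Convert: Pin diameter d = 3.196 mm = 0.003196 m. Contact area A = π·d²/4 = π·(0.003196 m)²/4 = 8.022e-06 m².
Convert: Depth limit h_lim = 0.03014 mm = 3.014e-05 m.
Restated in SI base units: W = 78.23 N, H = 6.710e+09 Pa, K = 7.337e-06.
Volume at the limit: V_lim = h_lim·A = 3.014e-05 · 8.022e-06 = 2.418e-10 m³.
Inverting, life L = V_lim·H/(K·W) = 2.418e-10 · 6.710e+09 / (7.337e-06 · 78.23) = 2827 m.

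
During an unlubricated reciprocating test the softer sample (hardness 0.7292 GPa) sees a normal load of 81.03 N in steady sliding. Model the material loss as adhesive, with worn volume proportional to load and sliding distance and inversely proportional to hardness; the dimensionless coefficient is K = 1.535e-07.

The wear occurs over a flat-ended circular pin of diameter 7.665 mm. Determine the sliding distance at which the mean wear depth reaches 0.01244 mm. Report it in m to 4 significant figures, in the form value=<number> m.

value=3.365e+04 m

The computation keeps exact precision — intermediates appear rounded. Rounded once at the end, at 4 significant figures.
Convert: Hardness H = 0.7292 GPa = 7.292e+08 Pa.
Convert: Pin diameter d = 7.665 mm = 0.007665 m. Contact area A = π·d²/4 = π·(0.007665 m)²/4 = 4.614e-05 m².
Convert: Depth limit h_lim = 0.01244 mm = 1.244e-05 m.
Collected in SI base units: W = 81.03 N, H = 7.292e+08 Pa, K = 1.535e-07.
Limit volume V_lim = h_lim·A = 1.244e-05 · 4.614e-05 = 5.740e-10 m³.
Life L = V_lim·H/(K·W) = 5.740e-10 · 7.292e+08 / (1.535e-07 · 81.03) = 3.365e+04 m.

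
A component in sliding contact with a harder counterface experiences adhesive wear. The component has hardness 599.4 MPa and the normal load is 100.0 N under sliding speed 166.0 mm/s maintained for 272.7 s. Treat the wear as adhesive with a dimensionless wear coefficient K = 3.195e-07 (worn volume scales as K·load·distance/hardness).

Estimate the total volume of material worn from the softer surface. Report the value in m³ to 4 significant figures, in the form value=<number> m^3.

Quoted intermediates are rounded — all working math holds exact precision, and a single final rounding to four significant figures.
Sliding speed v = 166.0 mm/s = 0.1660 m/s. Sliding distance L = v·t = 0.1660 m/s × 272.7 s = 45.27 m.
Hardness H = 599.4 MPa = 5.994e+08 Pa.
Working in SI base units: W = 100.0 N, H = 5.994e+08 Pa, K = 3.195e-07.
Volume removed: V = K·W·L/H = 3.195e-07 · 100.0 · 45.27 / 5.994e+08 = 2.413e-12 m³.

value=2.413e-12 m^3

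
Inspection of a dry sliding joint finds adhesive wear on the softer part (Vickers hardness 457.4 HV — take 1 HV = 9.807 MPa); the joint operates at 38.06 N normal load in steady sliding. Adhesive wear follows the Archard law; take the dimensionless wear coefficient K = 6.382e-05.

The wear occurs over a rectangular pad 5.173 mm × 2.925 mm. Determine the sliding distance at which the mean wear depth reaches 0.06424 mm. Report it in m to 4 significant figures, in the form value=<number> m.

Intermediates are displayed rounded; all arithmetic runs at exact precision. Rounded once at the end to four significant digits.
Convert: Hardness H = 457.4 HV × 9.807 MPa/HV = 4486 MPa = 4.486e+09 Pa.
Convert: Pad sides 5.173 mm × 2.925 mm = 0.005173 m × 0.002925 m. Contact area A = 0.005173 m × 0.002925 m = 1.513e-05 m².
Convert: Depth limit h_lim = 0.06424 mm = 6.424e-05 m.
Restated in SI base units: W = 38.06 N, H = 4.486e+09 Pa, K = 6.382e-05.
Permissible volume V_lim = h_lim·A = 6.424e-05 · 1.513e-05 = 9.720e-10 m³.
So the life L = V_lim·H/(K·W) = 9.720e-10 · 4.486e+09 / (6.382e-05 · 38.06) = 1795 m.

value=1795 m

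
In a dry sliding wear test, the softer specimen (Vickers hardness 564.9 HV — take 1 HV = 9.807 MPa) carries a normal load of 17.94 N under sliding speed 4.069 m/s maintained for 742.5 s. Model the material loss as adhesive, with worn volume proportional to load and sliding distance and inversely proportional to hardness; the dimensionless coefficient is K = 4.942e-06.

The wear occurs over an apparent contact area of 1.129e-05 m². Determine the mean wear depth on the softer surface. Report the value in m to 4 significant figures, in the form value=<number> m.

value=4.283e-06 m

Intermediates are printed rounded — all working math holds full precision, and rounded just once: four significant digits.
Convert: The distance L = v·t = 4.069 m/s × 742.5 s = 3021 m.
Convert: Hardness H = 564.9 HV × 9.807 MPa/HV = 5540 MPa = 5.540e+09 Pa.
Expressed in SI base units: W = 17.94 N, H = 5.540e+09 Pa, K = 4.942e-06.
Worn volume V = K·W·L/H = 4.942e-06 · 17.94 · 3021 / 5.540e+09 = 4.835e-11 m³.
Mean depth h = V/A = 4.835e-11 / 1.129e-05 = 4.283e-06 m.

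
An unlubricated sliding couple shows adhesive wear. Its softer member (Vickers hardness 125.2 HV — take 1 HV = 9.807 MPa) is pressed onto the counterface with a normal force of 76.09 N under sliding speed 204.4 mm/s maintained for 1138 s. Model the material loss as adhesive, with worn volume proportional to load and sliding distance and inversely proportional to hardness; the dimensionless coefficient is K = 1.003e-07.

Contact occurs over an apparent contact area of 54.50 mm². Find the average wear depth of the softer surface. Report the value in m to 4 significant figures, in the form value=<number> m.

Each operation keeps full precision — intermediates are printed rounded. Rounded just once to four significant figures.
Sliding speed v = 204.4 mm/s = 0.2044 m/s. Distance covered L = v·t = 0.2044 m/s × 1138 s = 232.6 m.
Hardness H = 125.2 HV × 9.807 MPa/HV = 1228 MPa = 1.228e+09 Pa.
Contact area A = 54.50 mm² = 5.450e-05 m².
As SI base values: W = 76.09 N, H = 1.228e+09 Pa, K = 1.003e-07.
The Archard volume V = K·W·L/H = 1.003e-07 · 76.09 · 232.6 / 1.228e+09 = 1.446e-12 m³.
Mean depth h = V/A = 1.446e-12 / 5.450e-05 = 2.653e-08 m.

value=2.653e-08 m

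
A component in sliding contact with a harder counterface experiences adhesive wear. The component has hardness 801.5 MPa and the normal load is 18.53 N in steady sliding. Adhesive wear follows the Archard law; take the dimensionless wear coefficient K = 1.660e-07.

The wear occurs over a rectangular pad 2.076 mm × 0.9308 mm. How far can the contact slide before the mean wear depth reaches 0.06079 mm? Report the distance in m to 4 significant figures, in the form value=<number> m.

Intermediates are printed rounded. The computation runs at full precision. Rounded just once: 4 significant digits.
Convert: Hardness H = 801.5 MPa = 8.015e+08 Pa.
Convert: Pad sides 2.076 mm × 0.9308 mm = 2.076e-03 m × 9.308e-04 m. Contact area A = 2.076e-03 m × 9.308e-04 m = 1.932e-06 m².
Convert: Depth limit h_lim = 0.06079 mm = 6.079e-05 m.
SI base units throughout: W = 18.53 N, H = 8.015e+08 Pa, K = 1.660e-07.
At the depth limit, V_lim = h_lim·A = 6.079e-05 · 1.932e-06 = 1.175e-10 m³.
Life L = V_lim·H/(K·W) = 1.175e-10 · 8.015e+08 / (1.660e-07 · 18.53) = 3.061e+04 m.

value=3.061e+04 m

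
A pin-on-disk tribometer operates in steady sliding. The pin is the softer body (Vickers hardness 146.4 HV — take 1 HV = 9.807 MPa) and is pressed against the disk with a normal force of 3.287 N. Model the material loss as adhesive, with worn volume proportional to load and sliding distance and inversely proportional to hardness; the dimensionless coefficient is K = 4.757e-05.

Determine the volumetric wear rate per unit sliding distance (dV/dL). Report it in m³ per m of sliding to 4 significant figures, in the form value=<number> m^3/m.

value=1.089e-13 m^3/m

Displayed values are rounded — the computation holds full float precision. Rounded just once: four significant digits.
Hardness H = 146.4 HV × 9.807 MPa/HV = 1436 MPa = 1.436e+09 Pa.
Collected in SI base units: W = 3.287 N, H = 1.436e+09 Pa, K = 4.757e-05.
Volumetric rate dV/dL = K·W/H (independent of L): 4.757e-05 · 3.287 / 1.436e+09 = 1.089e-13 m³/m.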